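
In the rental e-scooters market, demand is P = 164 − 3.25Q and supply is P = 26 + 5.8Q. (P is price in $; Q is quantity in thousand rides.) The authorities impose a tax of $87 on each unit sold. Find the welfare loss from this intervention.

Competitive equilibrium: 164 − 3.25Q = 26 + 5.8Q → Q* = 15.24862, P* = 114.44199.
With the tax, the buyer price exceeds the seller price by 87: (164 − 3.25Q) − (26 + 5.8Q) = 87 → Q' = 5.63536.
ΔQ = 15.24862 − 5.63536 = 9.61326; the wedge equals the tax, 87.
The triangle = ½ × 9.61326 × 87 = $418.18 thousand.

$418.18 thousand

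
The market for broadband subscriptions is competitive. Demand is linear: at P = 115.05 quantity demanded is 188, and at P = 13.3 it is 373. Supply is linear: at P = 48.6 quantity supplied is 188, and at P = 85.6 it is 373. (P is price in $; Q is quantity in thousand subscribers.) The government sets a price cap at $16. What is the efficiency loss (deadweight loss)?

$23738.46 thousand

Demand slope = (13.3 − 115.05)/(373 − 188) = −0.55, so P = 218.45 − 0.55Q.
Supply slope = (85.6 − 48.6)/(373 − 188) = 0.2, so P = 11 + 0.2Q.
Competitive equilibrium: 218.45 − 0.55Q = 11 + 0.2Q → Q* = 276.6, P* = 66.32.
At the ceiling P = 16, quantity supplied = (16 − 11)/0.2 = 25.
Willingness to pay at Q' = 25: 218.45 − 0.55·25 = 204.7.
ΔQ = 276.6 − 25 = 251.6; wedge = 204.7 − 16 = 188.7.
Welfare loss = ½ × 251.6 × 188.7 = $23738.46 thousand.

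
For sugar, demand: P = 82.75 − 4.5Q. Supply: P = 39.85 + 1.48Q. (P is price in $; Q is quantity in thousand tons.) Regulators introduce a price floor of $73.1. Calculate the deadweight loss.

Competitive equilibrium: 82.75 − 4.5Q = 39.85 + 1.48Q → Q* = 7.1739, P* = 50.4674.
At the floor P = 73.1, quantity demanded = (82.75 − 73.1)/4.5 = 2.1444.
Sellers' marginal cost at Q' = 2.1444: 39.85 + 1.48·2.1444 = 43.0237.
ΔQ = 7.1739 − 2.1444 = 5.0295; wedge = 73.1 − 43.0237 = 30.0763.
The triangle = ½ × 5.0295 × 30.0763 = $75.63 thousand.

$75.63 thousand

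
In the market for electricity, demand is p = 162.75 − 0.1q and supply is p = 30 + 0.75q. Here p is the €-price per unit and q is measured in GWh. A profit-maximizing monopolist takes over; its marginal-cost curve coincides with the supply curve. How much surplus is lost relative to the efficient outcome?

€114.86

Competitive equilibrium: 162.75 − 0.1q = 30 + 0.75q → q* = 156.1765, p* = 147.1324.
Marginal revenue: MR = 162.75 − 0.2q. Set MR = MC: 162.75 − 0.2q = 30 + 0.75q → q_m = 139.7368.
Price p_m = 162.75 − 0.1·139.7368 = 148.7763; MC(q_m) = 30 + 0.75·139.7368 = 134.8026.
Competitive q* = 156.1765, so Δq = 16.4397; wedge = 148.7763 − 134.8026 = 13.9737.
The triangle = ½ × 16.4397 × 13.9737 = €114.86.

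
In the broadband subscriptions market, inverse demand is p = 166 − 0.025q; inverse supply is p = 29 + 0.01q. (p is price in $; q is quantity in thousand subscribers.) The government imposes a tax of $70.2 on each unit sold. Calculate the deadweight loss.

$70400.57 thousand

Competitive equilibrium: 166 − 0.025q = 29 + 0.01q → q* = 3914.2857, p* = 68.1429.
With the tax, the buyer price exceeds the seller price by 70.2: (166 − 0.025q) − (29 + 0.01q) = 70.2 → q' = 1908.5714.
Δq = 3914.2857 − 1908.5714 = 2005.7143; the wedge equals the tax, 70.2.
DWL = ½ × 2005.7143 × 70.2 = $70400.57 thousand.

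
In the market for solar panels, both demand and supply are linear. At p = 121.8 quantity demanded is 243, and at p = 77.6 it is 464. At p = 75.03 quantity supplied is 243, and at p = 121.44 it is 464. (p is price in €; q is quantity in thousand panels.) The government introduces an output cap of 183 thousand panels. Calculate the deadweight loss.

€6211.80 thousand

Demand slope = (77.6 − 121.8)/(464 − 243) = −0.2, so p = 170.4 − 0.2q.
Supply slope = (121.44 − 75.03)/(464 − 243) = 0.21, so p = 24 + 0.21q.
Competitive equilibrium: 170.4 − 0.2q = 24 + 0.21q → q* = 357.0732, p* = 98.9854.
At q = 183: demand price = 170.4 − 0.2·183 = 133.8; supply price = 24 + 0.21·183 = 62.43.
Δq = 357.0732 − 183 = 174.0732; wedge = 133.8 − 62.43 = 71.37.
Welfare loss = ½ × 174.0732 × 71.37 = €6211.80 thousand.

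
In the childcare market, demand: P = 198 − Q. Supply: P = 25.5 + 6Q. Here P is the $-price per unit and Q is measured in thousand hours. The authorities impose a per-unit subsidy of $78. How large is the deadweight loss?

Competitive equilibrium: 198 − Q = 25.5 + 6Q → Q* = 24.6429, P* = 173.3571.
The subsidy lowers effective supply by 78: P = 6Q − 52.5.
New quantity: 198 − Q = 6Q − 52.5 → Q' = 35.7857.
Overproduction ΔQ = 35.7857 − 24.6429 = 11.1428; wedge = subsidy = 78.
Deadweight loss = ½ × 11.1428 × 78 = $434.57 thousand.

$434.57 thousand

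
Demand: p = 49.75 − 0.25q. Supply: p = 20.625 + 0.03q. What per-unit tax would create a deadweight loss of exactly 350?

14

Competitive equilibrium: 49.75 − 0.25q = 20.625 + 0.03q → q* = 104.0179, p* = 23.7455.
A tax t gives Δq = t/0.28 and wedge t, so DWL = t²/0.56.
t²/0.56 = 350 → t² = 196 → t = 14.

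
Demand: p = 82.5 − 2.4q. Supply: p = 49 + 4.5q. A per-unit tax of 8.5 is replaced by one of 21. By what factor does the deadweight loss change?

Competitive equilibrium: 82.5 − 2.4q = 49 + 4.5q → q* = 4.8551, p* = 70.8478.
For a per-unit tax t: Δq = t/6.9, so DWL = ½·t·(t/6.9) = t²/13.8.
At t = 8.5: DWL = 5.236. At t = 21: DWL = 31.957.
Ratio = (21/8.5)² = 6.104.

6.104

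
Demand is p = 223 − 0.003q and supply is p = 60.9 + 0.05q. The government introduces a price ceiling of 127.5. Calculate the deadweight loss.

Competitive equilibrium: 223 − 0.003q = 60.9 + 0.05q → q* = 3058.4906, p* = 213.8245.
At the ceiling p = 127.5, quantity supplied = (127.5 − 60.9)/0.05 = 1332.
Willingness to pay at q' = 1332: 223 − 0.003·1332 = 219.004.
Δq = 3058.4906 − 1332 = 1726.4906; wedge = 219.004 − 127.5 = 91.504.
DWL = ½ × 1726.4906 × 91.504 = 78990.40.

78990.40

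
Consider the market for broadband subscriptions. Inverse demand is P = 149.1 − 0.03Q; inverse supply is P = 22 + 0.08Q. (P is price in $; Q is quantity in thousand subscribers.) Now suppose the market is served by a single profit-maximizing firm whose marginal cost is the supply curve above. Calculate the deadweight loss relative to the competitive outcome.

$3371.75 thousand

Competitive equilibrium: 149.1 − 0.03Q = 22 + 0.08Q → Q* = 1155.45455, P* = 114.43636.
Marginal revenue: MR = 149.1 − 0.06Q. Set MR = MC: 149.1 − 0.06Q = 22 + 0.08Q → Q_m = 907.85714.
Price P_m = 149.1 − 0.03·907.85714 = 121.86429; MC(Q_m) = 22 + 0.08·907.85714 = 94.62857.
Competitive Q* = 1155.45455, so ΔQ = 247.59741; wedge = 121.86429 − 94.62857 = 27.23572.
Deadweight loss = ½ × 247.59741 × 27.23572 = $3371.75 thousand.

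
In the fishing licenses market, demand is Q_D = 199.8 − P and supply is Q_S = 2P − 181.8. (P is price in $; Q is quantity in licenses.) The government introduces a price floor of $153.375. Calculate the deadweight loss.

$513.85

In inverse form: demand P = 199.8 − Q, supply P = 90.9 + 0.5Q.
Competitive equilibrium: 199.8 − Q = 90.9 + 0.5Q → Q* = 72.6, P* = 127.2.
At the floor P = 153.375, quantity demanded = (199.8 − 153.375)/1 = 46.425.
Sellers' marginal cost at Q' = 46.425: 90.9 + 0.5·46.425 = 114.1125.
ΔQ = 72.6 − 46.425 = 26.175; wedge = 153.375 − 114.1125 = 39.2625.
Welfare loss = ½ × 26.175 × 39.2625 = $513.85.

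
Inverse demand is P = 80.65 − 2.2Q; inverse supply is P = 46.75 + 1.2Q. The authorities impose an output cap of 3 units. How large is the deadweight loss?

82.60

Competitive equilibrium: 80.65 − 2.2Q = 46.75 + 1.2Q → Q* = 9.9706, P* = 58.7147.
At Q = 3: demand price = 80.65 − 2.2·3 = 74.05; supply price = 46.75 + 1.2·3 = 50.35.
ΔQ = 9.9706 − 3 = 6.9706; wedge = 74.05 − 50.35 = 23.7.
Welfare loss = ½ × 6.9706 × 23.7 = 82.60.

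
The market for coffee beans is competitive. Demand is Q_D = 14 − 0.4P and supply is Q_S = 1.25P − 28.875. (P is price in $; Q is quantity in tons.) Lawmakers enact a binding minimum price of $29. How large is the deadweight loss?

In inverse form: demand P = 35 − 2.5Q, supply P = 23.1 + 0.8Q.
Competitive equilibrium: 35 − 2.5Q = 23.1 + 0.8Q → Q* = 3.6061, P* = 25.9848.
At the floor P = 29, quantity demanded = (35 − 29)/2.5 = 2.4.
Sellers' marginal cost at Q' = 2.4: 23.1 + 0.8·2.4 = 25.02.
ΔQ = 3.6061 − 2.4 = 1.2061; wedge = 29 − 25.02 = 3.98.
DWL = ½ × 1.2061 × 3.98 = $2.40.

$2.40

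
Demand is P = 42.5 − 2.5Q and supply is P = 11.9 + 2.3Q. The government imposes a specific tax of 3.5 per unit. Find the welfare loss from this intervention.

Competitive equilibrium: 42.5 − 2.5Q = 11.9 + 2.3Q → Q* = 6.375, P* = 26.5625.
With the tax, the buyer price exceeds the seller price by 3.5: (42.5 − 2.5Q) − (11.9 + 2.3Q) = 3.5 → Q' = 5.6458.
ΔQ = 6.375 − 5.6458 = 0.7292; the wedge equals the tax, 3.5.
Deadweight loss = ½ × 0.7292 × 3.5 = 1.28.

1.28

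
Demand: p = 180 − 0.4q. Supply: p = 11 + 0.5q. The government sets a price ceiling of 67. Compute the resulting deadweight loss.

Competitive equilibrium: 180 − 0.4q = 11 + 0.5q → q* = 187.7778, p* = 104.8889.
At the ceiling p = 67, quantity supplied = (67 − 11)/0.5 = 112.
Willingness to pay at q' = 112: 180 − 0.4·112 = 135.2.
Δq = 187.7778 − 112 = 75.7778; wedge = 135.2 − 67 = 68.2.
The triangle = ½ × 75.7778 × 68.2 = 2584.02.

2584.02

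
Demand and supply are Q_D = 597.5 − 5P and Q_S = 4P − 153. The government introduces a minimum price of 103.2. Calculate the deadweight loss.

2207.70

In inverse form: demand P = 119.5 − 0.2Q, supply P = 38.25 + 0.25Q.
Competitive equilibrium: 119.5 − 0.2Q = 38.25 + 0.25Q → Q* = 180.5556, P* = 83.3889.
At the floor P = 103.2, quantity demanded = (119.5 − 103.2)/0.2 = 81.5.
Sellers' marginal cost at Q' = 81.5: 38.25 + 0.25·81.5 = 58.625.
ΔQ = 180.5556 − 81.5 = 99.0556; wedge = 103.2 − 58.625 = 44.575.
DWL = ½ × 99.0556 × 44.575 = 2207.70.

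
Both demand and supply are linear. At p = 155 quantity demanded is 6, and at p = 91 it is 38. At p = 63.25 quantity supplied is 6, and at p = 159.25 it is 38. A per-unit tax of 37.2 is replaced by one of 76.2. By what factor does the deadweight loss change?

Demand slope = (91 − 155)/(38 − 6) = −2, so p = 167 − 2q.
Supply slope = (159.25 − 63.25)/(38 − 6) = 3, so p = 45.25 + 3q.
Competitive equilibrium: 167 − 2q = 45.25 + 3q → q* = 24.35, p* = 118.3.
For a per-unit tax t: Δq = t/5, so DWL = ½·t·(t/5) = t²/10.
At t = 37.2: DWL = 138.384. At t = 76.2: DWL = 580.644.
Ratio = (76.2/37.2)² = 4.196.

4.196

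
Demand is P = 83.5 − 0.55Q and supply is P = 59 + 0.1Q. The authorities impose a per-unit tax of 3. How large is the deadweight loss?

6.92

Competitive equilibrium: 83.5 − 0.55Q = 59 + 0.1Q → Q* = 37.6923, P* = 62.7692.
With the tax, the buyer price exceeds the seller price by 3: (83.5 − 0.55Q) − (59 + 0.1Q) = 3 → Q' = 33.0769.
ΔQ = 37.6923 − 33.0769 = 4.6154; the wedge equals the tax, 3.
Welfare loss = ½ × 4.6154 × 3 = 6.92.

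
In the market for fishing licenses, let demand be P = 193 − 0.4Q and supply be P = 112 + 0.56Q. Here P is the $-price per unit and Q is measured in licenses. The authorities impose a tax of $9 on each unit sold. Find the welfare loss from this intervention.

$42.19

Competitive equilibrium: 193 − 0.4Q = 112 + 0.56Q → Q* = 84.375, P* = 159.25.
With the tax, the buyer price exceeds the seller price by 9: (193 − 0.4Q) − (112 + 0.56Q) = 9 → Q' = 75.
ΔQ = 84.375 − 75 = 9.375; the wedge equals the tax, 9.
Welfare loss = ½ × 9.375 × 9 = $42.19.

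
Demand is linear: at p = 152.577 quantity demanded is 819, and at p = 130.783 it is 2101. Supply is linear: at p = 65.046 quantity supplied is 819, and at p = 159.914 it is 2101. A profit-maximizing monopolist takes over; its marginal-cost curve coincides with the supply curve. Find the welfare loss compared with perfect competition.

3575.45

Demand slope = (130.783 − 152.577)/(2101 − 819) = −0.017, so p = 166.5 − 0.017q.
Supply slope = (159.914 − 65.046)/(2101 − 819) = 0.074, so p = 4.44 + 0.074q.
Competitive equilibrium: 166.5 − 0.017q = 4.44 + 0.074q → q* = 1780.87912, p* = 136.22505.
Marginal revenue: MR = 166.5 − 0.034q. Set MR = MC: 166.5 − 0.034q = 4.44 + 0.074q → q_m = 1500.55556.
Price p_m = 166.5 − 0.017·1500.55556 = 140.99056; MC(q_m) = 4.44 + 0.074·1500.55556 = 115.48111.
Competitive q* = 1780.87912, so Δq = 280.32356; wedge = 140.99056 − 115.48111 = 25.50945.
Welfare loss = ½ × 280.32356 × 25.50945 = 3575.45.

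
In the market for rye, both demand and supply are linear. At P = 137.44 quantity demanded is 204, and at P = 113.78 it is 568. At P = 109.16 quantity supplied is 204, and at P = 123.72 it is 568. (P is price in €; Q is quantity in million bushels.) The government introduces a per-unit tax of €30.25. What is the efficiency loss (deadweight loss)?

€4357.44 million

Demand slope = (113.78 − 137.44)/(568 − 204) = −0.065, so P = 150.7 − 0.065Q.
Supply slope = (123.72 − 109.16)/(568 − 204) = 0.04, so P = 101 + 0.04Q.
Competitive equilibrium: 150.7 − 0.065Q = 101 + 0.04Q → Q* = 473.3333, P* = 119.9333.
With the tax, the buyer price exceeds the seller price by 30.25: (150.7 − 0.065Q) − (101 + 0.04Q) = 30.25 → Q' = 185.2381.
ΔQ = 473.3333 − 185.2381 = 288.0952; the wedge equals the tax, 30.25.
The triangle = ½ × 288.0952 × 30.25 = €4357.44 million.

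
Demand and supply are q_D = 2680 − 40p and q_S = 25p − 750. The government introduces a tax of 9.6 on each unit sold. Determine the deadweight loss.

In inverse form: demand p = 67 − 0.025q, supply p = 30 + 0.04q.
Competitive equilibrium: 67 − 0.025q = 30 + 0.04q → q* = 569.2308, p* = 52.7692.
With the tax, the buyer price exceeds the seller price by 9.6: (67 − 0.025q) − (30 + 0.04q) = 9.6 → q' = 421.5385.
Δq = 569.2308 − 421.5385 = 147.6923; the wedge equals the tax, 9.6.
Deadweight loss = ½ × 147.6923 × 9.6 = 708.92.

708.92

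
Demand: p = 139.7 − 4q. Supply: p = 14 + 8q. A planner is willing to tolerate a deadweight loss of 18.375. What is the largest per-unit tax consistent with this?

Competitive equilibrium: 139.7 − 4q = 14 + 8q → q* = 10.475, p* = 97.8.
A tax t gives Δq = t/12 and wedge t, so DWL = t²/24.
t²/24 = 18.375 → t² = 441 → t = 21.

21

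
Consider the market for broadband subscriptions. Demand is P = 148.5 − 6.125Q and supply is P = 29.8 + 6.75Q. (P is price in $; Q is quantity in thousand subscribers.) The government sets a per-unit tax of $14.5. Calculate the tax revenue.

Competitive equilibrium: 148.5 − 6.125Q = 29.8 + 6.75Q → Q* = 9.2194, P* = 92.0311.
With the tax, the buyer price exceeds the seller price by 14.5: (148.5 − 6.125Q) − (29.8 + 6.75Q) = 14.5 → Q' = 8.0932.
Tax revenue = 14.5 × 8.0932 = $117.35 thousand.

$117.35 thousand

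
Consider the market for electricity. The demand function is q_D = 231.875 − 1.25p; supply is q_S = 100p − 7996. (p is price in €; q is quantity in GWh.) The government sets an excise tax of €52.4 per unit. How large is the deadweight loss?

€1694.91

In inverse form: demand p = 185.5 − 0.8q, supply p = 79.96 + 0.01q.
Competitive equilibrium: 185.5 − 0.8q = 79.96 + 0.01q → q* = 130.2963, p* = 81.263.
With the tax, the buyer price exceeds the seller price by 52.4: (185.5 − 0.8q) − (79.96 + 0.01q) = 52.4 → q' = 65.6049.
Δq = 130.2963 − 65.6049 = 64.6914; the wedge equals the tax, 52.4.
Deadweight loss = ½ × 64.6914 × 52.4 = €1694.91.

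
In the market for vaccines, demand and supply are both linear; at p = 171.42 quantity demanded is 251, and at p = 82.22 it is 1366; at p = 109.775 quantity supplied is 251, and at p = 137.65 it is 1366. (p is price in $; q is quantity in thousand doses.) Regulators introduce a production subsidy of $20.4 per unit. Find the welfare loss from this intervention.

$1981.71 thousand

Demand slope = (82.22 − 171.42)/(1366 − 251) = −0.08, so p = 191.5 − 0.08q.
Supply slope = (137.65 − 109.775)/(1366 − 251) = 0.025, so p = 103.5 + 0.025q.
Competitive equilibrium: 191.5 − 0.08q = 103.5 + 0.025q → q* = 838.09524, p* = 124.45238.
The subsidy lowers effective supply by 20.4: p = 83.1 + 0.025q.
New quantity: 191.5 − 0.08q = 83.1 + 0.025q → q' = 1032.38095.
Overproduction Δq = 1032.38095 − 838.09524 = 194.28571; wedge = subsidy = 20.4.
Deadweight loss = ½ × 194.28571 × 20.4 = $1981.71 thousand.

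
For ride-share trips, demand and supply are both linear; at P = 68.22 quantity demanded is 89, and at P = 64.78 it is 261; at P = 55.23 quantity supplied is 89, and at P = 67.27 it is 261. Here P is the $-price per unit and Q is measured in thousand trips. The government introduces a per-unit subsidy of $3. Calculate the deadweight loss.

$50 thousand

Demand slope = (64.78 − 68.22)/(261 − 89) = −0.02, so P = 70 − 0.02Q.
Supply slope = (67.27 − 55.23)/(261 − 89) = 0.07, so P = 49 + 0.07Q.
Competitive equilibrium: 70 − 0.02Q = 49 + 0.07Q → Q* = 233.3333, P* = 65.3333.
The subsidy lowers effective supply by 3: P = 46 + 0.07Q.
New quantity: 70 − 0.02Q = 46 + 0.07Q → Q' = 266.6667.
Overproduction ΔQ = 266.6667 − 233.3333 = 33.3334; wedge = subsidy = 3.
DWL = ½ × 33.3334 × 3 = $50 thousand.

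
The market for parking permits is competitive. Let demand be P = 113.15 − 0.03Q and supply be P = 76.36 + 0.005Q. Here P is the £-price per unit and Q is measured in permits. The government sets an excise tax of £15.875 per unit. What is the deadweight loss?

Competitive equilibrium: 113.15 − 0.03Q = 76.36 + 0.005Q → Q* = 1051.1429, P* = 81.6157.
With the tax, the buyer price exceeds the seller price by 15.875: (113.15 − 0.03Q) − (76.36 + 0.005Q) = 15.875 → Q' = 597.5714.
ΔQ = 1051.1429 − 597.5714 = 453.5715; the wedge equals the tax, 15.875.
DWL = ½ × 453.5715 × 15.875 = £3600.22.

£3600.22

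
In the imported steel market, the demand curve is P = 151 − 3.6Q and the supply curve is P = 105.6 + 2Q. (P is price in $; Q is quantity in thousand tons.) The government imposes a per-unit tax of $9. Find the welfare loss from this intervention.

$7.23 thousand

Competitive equilibrium: 151 − 3.6Q = 105.6 + 2Q → Q* = 8.1071, P* = 121.8143.
With the tax, the buyer price exceeds the seller price by 9: (151 − 3.6Q) − (105.6 + 2Q) = 9 → Q' = 6.5.
ΔQ = 8.1071 − 6.5 = 1.6071; the wedge equals the tax, 9.
The triangle = ½ × 1.6071 × 9 = $7.23 thousand.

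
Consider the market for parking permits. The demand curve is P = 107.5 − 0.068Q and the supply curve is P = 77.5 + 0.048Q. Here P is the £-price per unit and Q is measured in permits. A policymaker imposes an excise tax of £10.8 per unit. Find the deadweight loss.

Competitive equilibrium: 107.5 − 0.068Q = 77.5 + 0.048Q → Q* = 258.6207, P* = 89.9138.
With the tax, the buyer price exceeds the seller price by 10.8: (107.5 − 0.068Q) − (77.5 + 0.048Q) = 10.8 → Q' = 165.5172.
ΔQ = 258.6207 − 165.5172 = 93.1035; the wedge equals the tax, 10.8.
Welfare loss = ½ × 93.1035 × 10.8 = £502.76.

£502.76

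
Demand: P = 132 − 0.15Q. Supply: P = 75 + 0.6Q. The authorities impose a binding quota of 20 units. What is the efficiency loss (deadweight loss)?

1176

Competitive equilibrium: 132 − 0.15Q = 75 + 0.6Q → Q* = 76, P* = 120.6.
At Q = 20: demand price = 132 − 0.15·20 = 129; supply price = 75 + 0.6·20 = 87.
ΔQ = 76 − 20 = 56; wedge = 129 − 87 = 42.
The triangle = ½ × 56 × 42 = 1176.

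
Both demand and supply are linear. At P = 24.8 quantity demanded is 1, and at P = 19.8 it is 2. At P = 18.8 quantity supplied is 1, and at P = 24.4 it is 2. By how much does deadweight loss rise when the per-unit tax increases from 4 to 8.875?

Demand slope = (19.8 − 24.8)/(2 − 1) = −5, so P = 29.8 − 5Q.
Supply slope = (24.4 − 18.8)/(2 − 1) = 5.6, so P = 13.2 + 5.6Q.
Competitive equilibrium: 29.8 − 5Q = 13.2 + 5.6Q → Q* = 1.566, P* = 21.9698.
For a per-unit tax t: ΔQ = t/10.6, so DWL = ½·t·(t/10.6) = t²/21.2.
At t = 4: DWL = 0.755. At t = 8.875: DWL = 3.715.
Increase = 3.715 − 0.755 = 2.96.

2.96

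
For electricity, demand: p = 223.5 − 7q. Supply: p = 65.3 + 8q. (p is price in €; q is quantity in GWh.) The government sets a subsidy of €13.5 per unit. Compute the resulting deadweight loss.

€6.075

Competitive equilibrium: 223.5 − 7q = 65.3 + 8q → q* = 10.5467, p* = 149.6733.
The subsidy lowers effective supply by 13.5: p = 51.8 + 8q.
New quantity: 223.5 − 7q = 51.8 + 8q → q' = 11.4467.
Overproduction Δq = 11.4467 − 10.5467 = 0.9; wedge = subsidy = 13.5.
Welfare loss = ½ × 0.9 × 13.5 = €6.075.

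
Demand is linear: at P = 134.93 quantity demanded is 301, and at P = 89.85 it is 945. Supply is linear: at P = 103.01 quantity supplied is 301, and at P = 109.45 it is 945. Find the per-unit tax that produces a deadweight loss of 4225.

Demand slope = (89.85 − 134.93)/(945 − 301) = −0.07, so P = 156 − 0.07Q.
Supply slope = (109.45 − 103.01)/(945 − 301) = 0.01, so P = 100 + 0.01Q.
Competitive equilibrium: 156 − 0.07Q = 100 + 0.01Q → Q* = 700, P* = 107.
A tax t gives ΔQ = t/0.08 and wedge t, so DWL = t²/0.16.
t²/0.16 = 4225 → t² = 676 → t = 26.

26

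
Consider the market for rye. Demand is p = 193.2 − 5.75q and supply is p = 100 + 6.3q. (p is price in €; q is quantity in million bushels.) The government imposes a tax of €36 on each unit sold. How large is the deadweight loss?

Competitive equilibrium: 193.2 − 5.75q = 100 + 6.3q → q* = 7.7344, p* = 148.727.
With the tax, the buyer price exceeds the seller price by 36: (193.2 − 5.75q) − (100 + 6.3q) = 36 → q' = 4.7469.
Δq = 7.7344 − 4.7469 = 2.9875; the wedge equals the tax, 36.
The triangle = ½ × 2.9875 × 36 = €53.78 million.

€53.78 million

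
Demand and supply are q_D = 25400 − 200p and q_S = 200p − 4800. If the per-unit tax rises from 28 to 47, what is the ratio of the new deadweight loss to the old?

2.818

In inverse form: demand p = 127 − 0.005q, supply p = 24 + 0.005q.
Competitive equilibrium: 127 − 0.005q = 24 + 0.005q → q* = 10300, p* = 75.5.
For a per-unit tax t: Δq = t/0.01, so DWL = ½·t·(t/0.01) = t²/0.02.
At t = 28: DWL = 39200. At t = 47: DWL = 110450.
Ratio = (47/28)² = 2.818.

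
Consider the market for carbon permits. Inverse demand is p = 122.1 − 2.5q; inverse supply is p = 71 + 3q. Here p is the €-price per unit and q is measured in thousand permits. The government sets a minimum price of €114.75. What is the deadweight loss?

Competitive equilibrium: 122.1 − 2.5q = 71 + 3q → q* = 9.2909, p* = 98.8727.
At the floor p = 114.75, quantity demanded = (122.1 − 114.75)/2.5 = 2.94.
Sellers' marginal cost at q' = 2.94: 71 + 3·2.94 = 79.82.
Δq = 9.2909 − 2.94 = 6.3509; wedge = 114.75 − 79.82 = 34.93.
DWL = ½ × 6.3509 × 34.93 = €110.92 thousand.

€110.92 thousand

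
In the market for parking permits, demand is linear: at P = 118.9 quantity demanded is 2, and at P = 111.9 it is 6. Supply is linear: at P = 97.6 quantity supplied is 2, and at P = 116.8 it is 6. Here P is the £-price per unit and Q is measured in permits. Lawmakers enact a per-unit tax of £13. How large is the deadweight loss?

Demand slope = (111.9 − 118.9)/(6 − 2) = −1.75, so P = 122.4 − 1.75Q.
Supply slope = (116.8 − 97.6)/(6 − 2) = 4.8, so P = 88 + 4.8Q.
Competitive equilibrium: 122.4 − 1.75Q = 88 + 4.8Q → Q* = 5.2519, P* = 113.2092.
With the tax, the buyer price exceeds the seller price by 13: (122.4 − 1.75Q) − (88 + 4.8Q) = 13 → Q' = 3.2672.
ΔQ = 5.2519 − 3.2672 = 1.9847; the wedge equals the tax, 13.
The triangle = ½ × 1.9847 × 13 = £12.90.

£12.90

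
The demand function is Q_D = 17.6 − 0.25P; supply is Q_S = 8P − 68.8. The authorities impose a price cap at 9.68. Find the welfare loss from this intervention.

In inverse form: demand P = 70.4 − 4Q, supply P = 8.6 + 0.125Q.
Competitive equilibrium: 70.4 − 4Q = 8.6 + 0.125Q → Q* = 14.9818, P* = 10.4727.
At the ceiling P = 9.68, quantity supplied = (9.68 − 8.6)/0.125 = 8.64.
Willingness to pay at Q' = 8.64: 70.4 − 4·8.64 = 35.84.
ΔQ = 14.9818 − 8.64 = 6.3418; wedge = 35.84 − 9.68 = 26.16.
Welfare loss = ½ × 6.3418 × 26.16 = 82.95.

82.95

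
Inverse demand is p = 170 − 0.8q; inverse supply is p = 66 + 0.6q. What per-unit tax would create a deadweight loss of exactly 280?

Competitive equilibrium: 170 − 0.8q = 66 + 0.6q → q* = 74.2857, p* = 110.5714.
A tax t gives Δq = t/1.4 and wedge t, so DWL = t²/2.8.
t²/2.8 = 280 → t² = 784 → t = 28.

28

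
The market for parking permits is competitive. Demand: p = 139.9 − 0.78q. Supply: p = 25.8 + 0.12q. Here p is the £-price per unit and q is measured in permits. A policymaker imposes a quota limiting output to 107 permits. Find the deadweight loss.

£176.02

Competitive equilibrium: 139.9 − 0.78q = 25.8 + 0.12q → q* = 126.7778, p* = 41.0133.
At q = 107: demand price = 139.9 − 0.78·107 = 56.44; supply price = 25.8 + 0.12·107 = 38.64.
Δq = 126.7778 − 107 = 19.7778; wedge = 56.44 − 38.64 = 17.8.
Welfare loss = ½ × 19.7778 × 17.8 = £176.02.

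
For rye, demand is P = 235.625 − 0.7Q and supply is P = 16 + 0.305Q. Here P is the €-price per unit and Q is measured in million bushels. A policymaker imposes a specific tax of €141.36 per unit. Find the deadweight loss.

€9941.62 million

Competitive equilibrium: 235.625 − 0.7Q = 16 + 0.305Q → Q* = 218.5323, P* = 82.6524.
With the tax, the buyer price exceeds the seller price by 141.36: (235.625 − 0.7Q) − (16 + 0.305Q) = 141.36 → Q' = 77.8756.
ΔQ = 218.5323 − 77.8756 = 140.6567; the wedge equals the tax, 141.36.
Welfare loss = ½ × 140.6567 × 141.36 = €9941.62 million.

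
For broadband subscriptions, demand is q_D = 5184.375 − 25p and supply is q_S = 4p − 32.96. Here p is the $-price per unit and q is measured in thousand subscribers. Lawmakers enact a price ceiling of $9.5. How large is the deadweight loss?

In inverse form: demand p = 207.375 − 0.04q, supply p = 8.24 + 0.25q.
Competitive equilibrium: 207.375 − 0.04q = 8.24 + 0.25q → q* = 686.6724, p* = 179.9081.
At the ceiling p = 9.5, quantity supplied = (9.5 − 8.24)/0.25 = 5.04.
Willingness to pay at q' = 5.04: 207.375 − 0.04·5.04 = 207.1734.
Δq = 686.6724 − 5.04 = 681.6324; wedge = 207.1734 − 9.5 = 197.6734.
The triangle = ½ × 681.6324 × 197.6734 = $67370.30 thousand.

$67370.30 thousand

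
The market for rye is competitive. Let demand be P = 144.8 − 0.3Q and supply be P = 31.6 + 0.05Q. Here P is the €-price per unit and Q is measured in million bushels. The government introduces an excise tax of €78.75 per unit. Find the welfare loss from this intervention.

€8859.375 million

Competitive equilibrium: 144.8 − 0.3Q = 31.6 + 0.05Q → Q* = 323.4286, P* = 47.7714.
With the tax, the buyer price exceeds the seller price by 78.75: (144.8 − 0.3Q) − (31.6 + 0.05Q) = 78.75 → Q' = 98.4286.
ΔQ = 323.4286 − 98.4286 = 225; the wedge equals the tax, 78.75.
DWL = ½ × 225 × 78.75 = €8859.375 million.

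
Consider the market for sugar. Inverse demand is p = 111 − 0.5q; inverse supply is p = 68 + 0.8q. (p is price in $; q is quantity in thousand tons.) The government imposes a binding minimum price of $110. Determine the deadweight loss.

$627.75 thousand

Competitive equilibrium: 111 − 0.5q = 68 + 0.8q → q* = 33.0769, p* = 94.4615.
At the floor p = 110, quantity demanded = (111 − 110)/0.5 = 2.
Sellers' marginal cost at q' = 2: 68 + 0.8·2 = 69.6.
Δq = 33.0769 − 2 = 31.0769; wedge = 110 − 69.6 = 40.4.
DWL = ½ × 31.0769 × 40.4 = $627.75 thousand.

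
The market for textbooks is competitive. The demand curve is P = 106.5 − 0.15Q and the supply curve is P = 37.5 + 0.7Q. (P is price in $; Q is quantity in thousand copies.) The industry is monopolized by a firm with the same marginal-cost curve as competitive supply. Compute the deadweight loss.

Competitive equilibrium: 106.5 − 0.15Q = 37.5 + 0.7Q → Q* = 81.1765, P* = 94.3235.
Marginal revenue: MR = 106.5 − 0.3Q. Set MR = MC: 106.5 − 0.3Q = 37.5 + 0.7Q → Q_m = 69.
Price P_m = 106.5 − 0.15·69 = 96.15; MC(Q_m) = 37.5 + 0.7·69 = 85.8.
Competitive Q* = 81.1765, so ΔQ = 12.1765; wedge = 96.15 − 85.8 = 10.35.
DWL = ½ × 12.1765 × 10.35 = $63.01 thousand.

$63.01 thousand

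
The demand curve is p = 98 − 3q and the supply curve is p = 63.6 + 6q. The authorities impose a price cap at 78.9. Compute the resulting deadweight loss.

Competitive equilibrium: 98 − 3q = 63.6 + 6q → q* = 3.8222, p* = 86.5333.
At the ceiling p = 78.9, quantity supplied = (78.9 − 63.6)/6 = 2.55.
Willingness to pay at q' = 2.55: 98 − 3·2.55 = 90.35.
Δq = 3.8222 − 2.55 = 1.2722; wedge = 90.35 − 78.9 = 11.45.
Deadweight loss = ½ × 1.2722 × 11.45 = 7.28.

7.28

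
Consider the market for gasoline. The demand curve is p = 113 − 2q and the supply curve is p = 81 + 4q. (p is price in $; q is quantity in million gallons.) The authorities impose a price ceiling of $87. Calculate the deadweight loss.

Competitive equilibrium: 113 − 2q = 81 + 4q → q* = 5.3333, p* = 102.3333.
At the ceiling p = 87, quantity supplied = (87 − 81)/4 = 1.5.
Willingness to pay at q' = 1.5: 113 − 2·1.5 = 110.
Δq = 5.3333 − 1.5 = 3.8333; wedge = 110 − 87 = 23.
Welfare loss = ½ × 3.8333 × 23 = $44.08 million.

$44.08 million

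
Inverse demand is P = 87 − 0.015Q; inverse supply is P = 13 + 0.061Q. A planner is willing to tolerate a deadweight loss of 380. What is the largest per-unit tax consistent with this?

7.6

Competitive equilibrium: 87 − 0.015Q = 13 + 0.061Q → Q* = 973.6842, P* = 72.3947.
A tax t gives ΔQ = t/0.076 and wedge t, so DWL = t²/0.152.
t²/0.152 = 380 → t² = 57.76 → t = 7.6.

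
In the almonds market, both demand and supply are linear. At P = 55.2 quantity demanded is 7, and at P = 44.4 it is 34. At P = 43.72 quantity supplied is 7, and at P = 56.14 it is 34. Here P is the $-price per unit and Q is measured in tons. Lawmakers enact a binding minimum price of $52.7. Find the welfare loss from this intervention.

Demand slope = (44.4 − 55.2)/(34 − 7) = −0.4, so P = 58 − 0.4Q.
Supply slope = (56.14 − 43.72)/(34 − 7) = 0.46, so P = 40.5 + 0.46Q.
Competitive equilibrium: 58 − 0.4Q = 40.5 + 0.46Q → Q* = 20.3488, P* = 49.8605.
At the floor P = 52.7, quantity demanded = (58 − 52.7)/0.4 = 13.25.
Sellers' marginal cost at Q' = 13.25: 40.5 + 0.46·13.25 = 46.595.
ΔQ = 20.3488 − 13.25 = 7.0988; wedge = 52.7 − 46.595 = 6.105.
Deadweight loss = ½ × 7.0988 × 6.105 = $21.67.

$21.67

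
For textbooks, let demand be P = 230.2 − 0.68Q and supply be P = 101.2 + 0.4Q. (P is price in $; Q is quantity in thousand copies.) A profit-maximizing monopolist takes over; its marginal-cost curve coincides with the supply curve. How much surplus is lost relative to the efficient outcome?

Competitive equilibrium: 230.2 − 0.68Q = 101.2 + 0.4Q → Q* = 119.4444, P* = 148.9778.
Marginal revenue: MR = 230.2 − 1.36Q. Set MR = MC: 230.2 − 1.36Q = 101.2 + 0.4Q → Q_m = 73.2955.
Price P_m = 230.2 − 0.68·73.2955 = 180.3591; MC(Q_m) = 101.2 + 0.4·73.2955 = 130.5182.
Competitive Q* = 119.4444, so ΔQ = 46.1489; wedge = 180.3591 − 130.5182 = 49.8409.
The triangle = ½ × 46.1489 × 49.8409 = $1150.05 thousand.

$1150.05 thousand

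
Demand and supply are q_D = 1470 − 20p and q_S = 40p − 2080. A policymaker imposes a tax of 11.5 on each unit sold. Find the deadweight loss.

881.67

In inverse form: demand p = 73.5 − 0.05q, supply p = 52 + 0.025q.
Competitive equilibrium: 73.5 − 0.05q = 52 + 0.025q → q* = 286.6667, p* = 59.1667.
With the tax, the buyer price exceeds the seller price by 11.5: (73.5 − 0.05q) − (52 + 0.025q) = 11.5 → q' = 133.3333.
Δq = 286.6667 − 133.3333 = 153.3334; the wedge equals the tax, 11.5.
DWL = ½ × 153.3334 × 11.5 = 881.67.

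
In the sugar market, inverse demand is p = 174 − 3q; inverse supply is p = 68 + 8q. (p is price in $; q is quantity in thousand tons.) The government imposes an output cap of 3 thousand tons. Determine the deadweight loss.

$242.23 thousand

Competitive equilibrium: 174 − 3q = 68 + 8q → q* = 9.6364, p* = 145.0909.
At q = 3: demand price = 174 − 3·3 = 165; supply price = 68 + 8·3 = 92.
Δq = 9.6364 − 3 = 6.6364; wedge = 165 − 92 = 73.
Deadweight loss = ½ × 6.6364 × 73 = $242.23 thousand.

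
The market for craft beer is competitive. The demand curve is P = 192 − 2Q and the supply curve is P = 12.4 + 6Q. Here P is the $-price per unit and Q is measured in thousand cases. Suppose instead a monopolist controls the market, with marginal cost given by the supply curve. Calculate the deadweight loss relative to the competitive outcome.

$80.64 thousand

Competitive equilibrium: 192 − 2Q = 12.4 + 6Q → Q* = 22.45, P* = 147.1.
Marginal revenue: MR = 192 − 4Q. Set MR = MC: 192 − 4Q = 12.4 + 6Q → Q_m = 17.96.
Price P_m = 192 − 2·17.96 = 156.08; MC(Q_m) = 12.4 + 6·17.96 = 120.16.
Competitive Q* = 22.45, so ΔQ = 4.49; wedge = 156.08 − 120.16 = 35.92.
The triangle = ½ × 4.49 × 35.92 = $80.64 thousand.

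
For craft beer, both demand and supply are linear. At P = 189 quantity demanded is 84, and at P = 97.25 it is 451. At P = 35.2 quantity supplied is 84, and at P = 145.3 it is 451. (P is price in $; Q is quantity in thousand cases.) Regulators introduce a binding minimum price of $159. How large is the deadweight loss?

$7008.04 thousand

Demand slope = (97.25 − 189)/(451 − 84) = −0.25, so P = 210 − 0.25Q.
Supply slope = (145.3 − 35.2)/(451 − 84) = 0.3, so P = 10 + 0.3Q.
Competitive equilibrium: 210 − 0.25Q = 10 + 0.3Q → Q* = 363.6364, P* = 119.0909.
At the floor P = 159, quantity demanded = (210 − 159)/0.25 = 204.
Sellers' marginal cost at Q' = 204: 10 + 0.3·204 = 71.2.
ΔQ = 363.6364 − 204 = 159.6364; wedge = 159 − 71.2 = 87.8.
Welfare loss = ½ × 159.6364 × 87.8 = $7008.04 thousand.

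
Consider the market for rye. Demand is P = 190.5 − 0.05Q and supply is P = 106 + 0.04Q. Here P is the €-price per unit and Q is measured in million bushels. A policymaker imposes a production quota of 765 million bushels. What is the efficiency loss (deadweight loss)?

€1360.68 million

Competitive equilibrium: 190.5 − 0.05Q = 106 + 0.04Q → Q* = 938.8889, P* = 143.5556.
At Q = 765: demand price = 190.5 − 0.05·765 = 152.25; supply price = 106 + 0.04·765 = 136.6.
ΔQ = 938.8889 − 765 = 173.8889; wedge = 152.25 − 136.6 = 15.65.
The triangle = ½ × 173.8889 × 15.65 = €1360.68 million.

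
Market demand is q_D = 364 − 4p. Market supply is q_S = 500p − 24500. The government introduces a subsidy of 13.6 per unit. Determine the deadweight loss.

In inverse form: demand p = 91 − 0.25q, supply p = 49 + 0.002q.
Competitive equilibrium: 91 − 0.25q = 49 + 0.002q → q* = 166.6667, p* = 49.3333.
The subsidy lowers effective supply by 13.6: p = 35.4 + 0.002q.
New quantity: 91 − 0.25q = 35.4 + 0.002q → q' = 220.6349.
Overproduction Δq = 220.6349 − 166.6667 = 53.9682; wedge = subsidy = 13.6.
The triangle = ½ × 53.9682 × 13.6 = 366.98.

366.98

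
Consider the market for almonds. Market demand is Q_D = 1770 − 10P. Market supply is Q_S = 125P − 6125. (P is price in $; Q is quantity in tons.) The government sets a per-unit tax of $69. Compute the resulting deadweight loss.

$22041.67

In inverse form: demand P = 177 − 0.1Q, supply P = 49 + 0.008Q.
Competitive equilibrium: 177 − 0.1Q = 49 + 0.008Q → Q* = 1185.1852, P* = 58.4815.
With the tax, the buyer price exceeds the seller price by 69: (177 − 0.1Q) − (49 + 0.008Q) = 69 → Q' = 546.2963.
ΔQ = 1185.1852 − 546.2963 = 638.8889; the wedge equals the tax, 69.
Deadweight loss = ½ × 638.8889 × 69 = $22041.67.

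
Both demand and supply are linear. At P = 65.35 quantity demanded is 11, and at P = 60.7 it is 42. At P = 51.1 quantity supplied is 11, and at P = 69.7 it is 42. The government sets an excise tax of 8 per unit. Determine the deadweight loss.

42.67

Demand slope = (60.7 − 65.35)/(42 − 11) = −0.15, so P = 67 − 0.15Q.
Supply slope = (69.7 − 51.1)/(42 − 11) = 0.6, so P = 44.5 + 0.6Q.
Competitive equilibrium: 67 − 0.15Q = 44.5 + 0.6Q → Q* = 30, P* = 62.5.
With the tax, the buyer price exceeds the seller price by 8: (67 − 0.15Q) − (44.5 + 0.6Q) = 8 → Q' = 19.3333.
ΔQ = 30 − 19.3333 = 10.6667; the wedge equals the tax, 8.
DWL = ½ × 10.6667 × 8 = 42.67.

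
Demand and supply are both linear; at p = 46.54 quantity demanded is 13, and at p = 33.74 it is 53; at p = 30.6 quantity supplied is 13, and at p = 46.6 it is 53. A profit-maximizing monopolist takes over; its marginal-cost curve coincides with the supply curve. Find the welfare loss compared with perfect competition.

42.08

Demand slope = (33.74 − 46.54)/(53 − 13) = −0.32, so p = 50.7 − 0.32q.
Supply slope = (46.6 − 30.6)/(53 − 13) = 0.4, so p = 25.4 + 0.4q.
Competitive equilibrium: 50.7 − 0.32q = 25.4 + 0.4q → q* = 35.1389, p* = 39.4556.
Marginal revenue: MR = 50.7 − 0.64q. Set MR = MC: 50.7 − 0.64q = 25.4 + 0.4q → q_m = 24.3269.
Price p_m = 50.7 − 0.32·24.3269 = 42.9154; MC(q_m) = 25.4 + 0.4·24.3269 = 35.1308.
Competitive q* = 35.1389, so Δq = 10.812; wedge = 42.9154 − 35.1308 = 7.7846.
DWL = ½ × 10.812 × 7.7846 = 42.08.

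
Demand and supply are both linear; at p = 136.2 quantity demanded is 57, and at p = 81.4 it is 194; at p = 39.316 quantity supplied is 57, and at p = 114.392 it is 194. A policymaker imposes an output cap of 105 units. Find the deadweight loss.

Demand slope = (81.4 − 136.2)/(194 − 57) = −0.4, so p = 159 − 0.4q.
Supply slope = (114.392 − 39.316)/(194 − 57) = 0.548, so p = 8.08 + 0.548q.
Competitive equilibrium: 159 − 0.4q = 8.08 + 0.548q → q* = 159.1983, p* = 95.3207.
At q = 105: demand price = 159 − 0.4·105 = 117; supply price = 8.08 + 0.548·105 = 65.62.
Δq = 159.1983 − 105 = 54.1983; wedge = 117 − 65.62 = 51.38.
Deadweight loss = ½ × 54.1983 × 51.38 = 1392.35.

1392.35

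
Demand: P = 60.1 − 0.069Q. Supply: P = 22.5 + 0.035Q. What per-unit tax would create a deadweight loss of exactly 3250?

Competitive equilibrium: 60.1 − 0.069Q = 22.5 + 0.035Q → Q* = 361.5385, P* = 35.1538.
A tax t gives ΔQ = t/0.104 and wedge t, so DWL = t²/0.208.
t²/0.208 = 3250 → t² = 676 → t = 26.

26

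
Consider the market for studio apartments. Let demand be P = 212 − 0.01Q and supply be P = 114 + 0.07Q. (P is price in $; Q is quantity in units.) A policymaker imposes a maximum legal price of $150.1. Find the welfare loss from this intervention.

Competitive equilibrium: 212 − 0.01Q = 114 + 0.07Q → Q* = 1225, P* = 199.75.
At the ceiling P = 150.1, quantity supplied = (150.1 − 114)/0.07 = 515.71429.
Willingness to pay at Q' = 515.71429: 212 − 0.01·515.71429 = 206.84286.
ΔQ = 1225 − 515.71429 = 709.28571; wedge = 206.84286 − 150.1 = 56.74286.
Welfare loss = ½ × 709.28571 × 56.74286 = $20123.45.

$20123.45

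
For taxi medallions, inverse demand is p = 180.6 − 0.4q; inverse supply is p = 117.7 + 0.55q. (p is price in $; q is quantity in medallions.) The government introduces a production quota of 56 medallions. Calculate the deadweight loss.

$49.52

Competitive equilibrium: 180.6 − 0.4q = 117.7 + 0.55q → q* = 66.2105, p* = 154.1158.
At q = 56: demand price = 180.6 − 0.4·56 = 158.2; supply price = 117.7 + 0.55·56 = 148.5.
Δq = 66.2105 − 56 = 10.2105; wedge = 158.2 − 148.5 = 9.7.
The triangle = ½ × 10.2105 × 9.7 = $49.52.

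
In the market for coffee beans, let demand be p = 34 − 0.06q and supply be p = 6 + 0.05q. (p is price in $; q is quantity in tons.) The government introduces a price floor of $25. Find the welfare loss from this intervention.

$601.14

Competitive equilibrium: 34 − 0.06q = 6 + 0.05q → q* = 254.5455, p* = 18.7273.
At the floor p = 25, quantity demanded = (34 − 25)/0.06 = 150.
Sellers' marginal cost at q' = 150: 6 + 0.05·150 = 13.5.
Δq = 254.5455 − 150 = 104.5455; wedge = 25 − 13.5 = 11.5.
DWL = ½ × 104.5455 × 11.5 = $601.14.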